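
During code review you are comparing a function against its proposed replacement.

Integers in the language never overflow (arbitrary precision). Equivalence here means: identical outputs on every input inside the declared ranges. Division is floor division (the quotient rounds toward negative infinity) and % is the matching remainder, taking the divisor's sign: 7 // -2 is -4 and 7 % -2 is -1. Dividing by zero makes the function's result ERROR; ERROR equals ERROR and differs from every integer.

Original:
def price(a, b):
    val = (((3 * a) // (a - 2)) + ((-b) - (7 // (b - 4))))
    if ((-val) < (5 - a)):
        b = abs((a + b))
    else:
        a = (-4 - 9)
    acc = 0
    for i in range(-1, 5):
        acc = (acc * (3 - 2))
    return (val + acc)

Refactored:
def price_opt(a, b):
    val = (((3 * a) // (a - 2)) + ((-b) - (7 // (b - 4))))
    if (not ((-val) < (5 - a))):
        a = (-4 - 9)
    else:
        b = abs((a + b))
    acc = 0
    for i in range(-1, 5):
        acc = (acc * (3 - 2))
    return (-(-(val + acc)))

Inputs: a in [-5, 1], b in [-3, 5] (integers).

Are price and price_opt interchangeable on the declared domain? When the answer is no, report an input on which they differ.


Side by side, the visible changes include: boolean connective usage differs.
One worked example (a=-5, b=-1) — price: val := 5 | ((-val) < (5 - a)): true | b := 6 | acc := 0 | iter i=-1: | acc := 0 | iter i=0: | acc := 0 | iter i=1: | acc := 0 | iter i=2: | acc := 0 | iter i=3: | acc := 0 | iter i=4: | acc := 0 | result 5; price_opt: val := 5 | (not ((-val) < (5 - a))): false | b := 6 | acc := 0 | iter i=-1: | acc := 0 | iter i=0: | acc := 0 | iter i=1: | acc := 0 | iter i=2: | acc := 0 | iter i=3: | acc := 0 | iter i=4: | acc := 0 | result 5; agreement on 5.
Sweeping the whole domain (63 inputs) finds no disagreement.
verdict: equivalent


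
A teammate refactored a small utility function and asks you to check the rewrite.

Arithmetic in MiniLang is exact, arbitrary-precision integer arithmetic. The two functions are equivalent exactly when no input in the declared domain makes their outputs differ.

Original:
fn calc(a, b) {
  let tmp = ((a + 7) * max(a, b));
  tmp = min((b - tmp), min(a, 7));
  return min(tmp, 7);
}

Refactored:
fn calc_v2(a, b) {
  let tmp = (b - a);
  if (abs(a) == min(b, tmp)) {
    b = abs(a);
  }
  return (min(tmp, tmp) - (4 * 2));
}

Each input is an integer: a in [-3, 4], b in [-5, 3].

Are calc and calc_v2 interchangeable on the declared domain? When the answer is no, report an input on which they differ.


The rewrite breaks on a=-3, b=-5, where the results are -3 and -10.
calc: tmp=-12, then tmp=-3, then returns -3
calc_v2: tmp=-2, then (abs(a) == min(b, tmp)) is false, then returns -10
verdict: not equivalent; witness: a=-3, b=-5


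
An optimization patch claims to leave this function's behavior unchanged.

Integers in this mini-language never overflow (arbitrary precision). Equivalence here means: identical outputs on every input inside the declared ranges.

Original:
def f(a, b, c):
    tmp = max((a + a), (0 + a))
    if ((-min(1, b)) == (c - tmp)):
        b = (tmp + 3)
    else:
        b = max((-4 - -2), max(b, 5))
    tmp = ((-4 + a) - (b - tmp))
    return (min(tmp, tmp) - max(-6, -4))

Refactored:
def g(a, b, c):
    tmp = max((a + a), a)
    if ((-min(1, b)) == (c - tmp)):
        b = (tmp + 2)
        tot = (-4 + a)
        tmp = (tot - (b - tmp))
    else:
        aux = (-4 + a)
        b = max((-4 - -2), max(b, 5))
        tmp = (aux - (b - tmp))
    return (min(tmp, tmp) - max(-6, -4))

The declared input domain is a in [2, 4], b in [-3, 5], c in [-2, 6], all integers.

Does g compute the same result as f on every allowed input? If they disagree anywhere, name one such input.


Try a=2, b=-2, c=6.
f: tmp := 4 | ((-min(1, b)) == (c - tmp)): true | b := 7 | tmp := -5 | result -1
g: tmp := 4 | ((-min(1, b)) == (c - tmp)): true | b := 6 | tot := -2 | tmp := -4 | result 0
-1 and 0 differ, so these are not the same function on this domain.
verdict: not equivalent; witness: a=2, b=-2, c=6


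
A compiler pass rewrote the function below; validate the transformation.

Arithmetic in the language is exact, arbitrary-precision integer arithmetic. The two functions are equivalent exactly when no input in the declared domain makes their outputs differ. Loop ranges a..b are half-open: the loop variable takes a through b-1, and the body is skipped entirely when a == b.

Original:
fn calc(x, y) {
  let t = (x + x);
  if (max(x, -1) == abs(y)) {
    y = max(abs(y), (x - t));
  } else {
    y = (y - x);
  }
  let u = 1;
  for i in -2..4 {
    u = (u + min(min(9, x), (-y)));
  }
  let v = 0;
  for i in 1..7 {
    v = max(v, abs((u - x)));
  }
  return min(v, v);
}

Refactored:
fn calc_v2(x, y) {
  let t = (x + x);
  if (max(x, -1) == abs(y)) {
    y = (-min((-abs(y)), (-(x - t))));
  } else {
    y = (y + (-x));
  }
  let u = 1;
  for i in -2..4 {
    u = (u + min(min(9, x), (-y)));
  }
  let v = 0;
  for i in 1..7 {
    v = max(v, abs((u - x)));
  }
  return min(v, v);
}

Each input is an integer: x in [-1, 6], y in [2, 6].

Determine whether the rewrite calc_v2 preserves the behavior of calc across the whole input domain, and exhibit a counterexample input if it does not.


Although arithmetic usage differs; also min/max/abs usage differs, 40/40 inputs agree.
verdict: equivalent


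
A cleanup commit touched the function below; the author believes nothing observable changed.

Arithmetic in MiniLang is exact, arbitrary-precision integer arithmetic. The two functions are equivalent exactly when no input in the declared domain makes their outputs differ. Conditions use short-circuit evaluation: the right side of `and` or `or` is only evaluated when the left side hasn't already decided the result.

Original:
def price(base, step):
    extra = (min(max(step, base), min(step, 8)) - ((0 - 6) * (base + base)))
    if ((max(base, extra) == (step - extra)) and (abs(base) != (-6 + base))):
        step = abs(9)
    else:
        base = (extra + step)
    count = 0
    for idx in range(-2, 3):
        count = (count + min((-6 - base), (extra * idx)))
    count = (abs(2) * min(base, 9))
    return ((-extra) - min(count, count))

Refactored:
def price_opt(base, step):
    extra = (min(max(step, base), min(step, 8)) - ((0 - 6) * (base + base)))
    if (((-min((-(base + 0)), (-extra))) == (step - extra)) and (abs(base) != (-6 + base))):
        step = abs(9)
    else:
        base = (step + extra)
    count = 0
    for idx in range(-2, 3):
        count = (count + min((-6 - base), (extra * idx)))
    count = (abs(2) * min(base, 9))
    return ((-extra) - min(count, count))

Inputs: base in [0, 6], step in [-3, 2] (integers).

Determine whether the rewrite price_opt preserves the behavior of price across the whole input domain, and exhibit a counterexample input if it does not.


The two are interchangeable: arithmetic usage differs; min/max/abs usage differs; constant usage differs, and every declared input agrees.
Tracing base=1, step=2: price: extra := 14 | ((max(base, extra) == (step - extra)) and (abs(base) != (-6 + base))): false | base := 16 | count := 0 | iter idx=-2: | count := -28 | iter idx=-1: | count := -50 | iter idx=0: | count := -72 | iter idx=1: | count := -94 | iter idx=2: | count := -116 | count := 18 | result -32 | price_opt: extra := 14 | (((-min((-(base + 0)), (-extra))) == (step - extra)) and (abs(base) != (-6 + base))): false | base := 16 | count := 0 | iter idx=-2: | count := -28 | iter idx=-1: | count := -50 | iter idx=0: | count := -72 | iter idx=1: | count := -94 | iter idx=2: | count := -116 | count := 18 | result -32 — matching result -32.
Checked all 42 inputs in the declared domain: the outputs agree on every one.
verdict: equivalent


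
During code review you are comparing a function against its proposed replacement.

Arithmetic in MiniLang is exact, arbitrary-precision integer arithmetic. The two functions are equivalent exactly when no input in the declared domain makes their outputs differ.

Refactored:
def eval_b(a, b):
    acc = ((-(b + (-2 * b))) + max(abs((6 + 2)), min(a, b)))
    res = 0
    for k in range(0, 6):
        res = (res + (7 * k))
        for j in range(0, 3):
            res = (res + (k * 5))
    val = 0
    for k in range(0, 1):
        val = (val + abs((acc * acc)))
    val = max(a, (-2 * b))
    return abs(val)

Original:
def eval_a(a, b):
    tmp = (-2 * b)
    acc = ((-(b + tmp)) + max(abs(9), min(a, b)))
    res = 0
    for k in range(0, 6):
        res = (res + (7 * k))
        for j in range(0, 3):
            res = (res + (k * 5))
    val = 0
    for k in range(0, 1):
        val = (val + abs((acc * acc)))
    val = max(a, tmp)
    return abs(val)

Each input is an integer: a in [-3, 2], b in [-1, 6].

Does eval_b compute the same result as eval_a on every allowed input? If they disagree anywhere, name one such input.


One difference looks behavioral, but it never changes the outcome for any declared input.
Spot check at a=2, b=3 — eval_a: tmp := -6 | acc := 12 | res := 0 | iter k=0: | res := 0 | iter j=0: | res := 0 | iter j=1: | res := 0 | iter j=2: | res := 0 | iter k=1: | res := 7 | iter j=0: | res := 12 | iter j=1: | res := 17 | iter j=2: | res := 22 | iter k=2: | res := 36 | iter j=0: | res := 46 | iter j=1: | res := 56 | iter j=2: | res := 66 | iter k=3: | res := 87 | iter j=0: | res := 102 | iter j=1: | res := 117 | iter j=2: | res := 132 | iter k=4: | res := 160 | iter j=0: | res := 180 | iter j=1: | res := 200 | iter j=2: | res := 220 | iter k=5: | res := 255 | iter j=0: | res := 280 | iter j=1: | res := 305 | iter j=2: | res := 330 | val := 0 | iter k=0: | val := 144 | val := 2 | result 2. eval_b: acc := 11 | res := 0 | iter k=0: | res := 0 | iter j=0: | res := 0 | iter j=1: | res := 0 | iter j=2: | res := 0 | iter k=1: | res := 7 | iter j=0: | res := 12 | iter j=1: | res := 17 | iter j=2: | res := 22 | iter k=2: | res := 36 | iter j=0: | res := 46 | iter j=1: | res := 56 | iter j=2: | res := 66 | iter k=3: | res := 87 | iter j=0: | res := 102 | iter j=1: | res := 117 | iter j=2: | res := 132 | iter k=4: | res := 160 | iter j=0: | res := 180 | iter j=1: | res := 200 | iter j=2: | res := 220 | iter k=5: | res := 255 | iter j=0: | res := 280 | iter j=1: | res := 305 | iter j=2: | res := 330 | val := 0 | iter k=0: | val := 121 | val := 2 | result 2. Both give 2.
An exhaustive pass over the 48 declared inputs shows identical outputs.
verdict: equivalent


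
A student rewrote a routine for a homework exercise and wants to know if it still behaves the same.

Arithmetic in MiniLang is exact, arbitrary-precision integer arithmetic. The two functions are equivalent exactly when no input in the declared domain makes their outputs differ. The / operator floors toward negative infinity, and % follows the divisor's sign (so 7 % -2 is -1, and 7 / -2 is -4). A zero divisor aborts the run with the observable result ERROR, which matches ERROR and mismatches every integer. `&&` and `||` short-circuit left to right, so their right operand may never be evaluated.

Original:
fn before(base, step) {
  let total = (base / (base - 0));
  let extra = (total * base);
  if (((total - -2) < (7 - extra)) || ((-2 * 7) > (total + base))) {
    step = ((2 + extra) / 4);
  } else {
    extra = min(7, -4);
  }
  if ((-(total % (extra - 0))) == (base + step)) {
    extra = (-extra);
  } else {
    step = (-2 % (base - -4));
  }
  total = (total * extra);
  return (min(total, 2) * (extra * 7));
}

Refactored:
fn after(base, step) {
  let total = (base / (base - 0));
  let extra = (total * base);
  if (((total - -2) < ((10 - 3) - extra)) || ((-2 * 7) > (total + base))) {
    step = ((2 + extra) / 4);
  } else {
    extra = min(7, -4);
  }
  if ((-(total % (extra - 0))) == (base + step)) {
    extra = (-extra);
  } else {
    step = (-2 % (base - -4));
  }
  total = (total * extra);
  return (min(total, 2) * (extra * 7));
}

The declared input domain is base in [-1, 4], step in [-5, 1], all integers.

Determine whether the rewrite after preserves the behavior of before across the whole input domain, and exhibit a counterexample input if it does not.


Although constant usage differs, plus arithmetic usage differs, 42/42 inputs agree.
verdict: equivalent


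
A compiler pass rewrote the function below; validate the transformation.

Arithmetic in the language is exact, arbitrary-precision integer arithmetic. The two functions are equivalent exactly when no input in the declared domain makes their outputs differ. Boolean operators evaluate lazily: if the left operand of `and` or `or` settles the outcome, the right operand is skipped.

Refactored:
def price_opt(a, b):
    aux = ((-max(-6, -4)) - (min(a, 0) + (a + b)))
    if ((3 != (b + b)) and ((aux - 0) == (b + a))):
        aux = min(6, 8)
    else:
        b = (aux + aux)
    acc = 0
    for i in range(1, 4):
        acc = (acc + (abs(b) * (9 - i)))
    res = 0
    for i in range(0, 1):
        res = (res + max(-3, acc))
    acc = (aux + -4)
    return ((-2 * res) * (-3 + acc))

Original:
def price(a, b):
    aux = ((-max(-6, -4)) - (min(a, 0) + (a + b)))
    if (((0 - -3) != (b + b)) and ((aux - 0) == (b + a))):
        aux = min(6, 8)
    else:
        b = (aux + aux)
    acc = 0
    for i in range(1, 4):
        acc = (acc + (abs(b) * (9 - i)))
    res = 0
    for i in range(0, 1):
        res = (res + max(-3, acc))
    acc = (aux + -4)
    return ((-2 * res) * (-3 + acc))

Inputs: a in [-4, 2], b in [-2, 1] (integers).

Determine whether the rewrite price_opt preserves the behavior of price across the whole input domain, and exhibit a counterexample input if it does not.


Comparing the listings, the differences include: arithmetic usage differs; and constant usage differs.
As a probe, take a=-3, b=0: price runs aux becomes 10; next (((0 - -3) != (b + b)) and ((aux - 0) == (b + a))) evaluates to false; next b becomes 20; next acc becomes 0; next at i=1:; next acc becomes 160; next at i=2:; next acc becomes 300; next at i=3:; next acc becomes 420; next res becomes 0; next at i=0:; next res becomes 420; next acc becomes 6; next final value -2520; price_opt runs aux becomes 10; next ((3 != (b + b)) and ((aux - 0) == (b + a))) evaluates to false; next b becomes 20; next acc becomes 0; next at i=1:; next acc becomes 160; next at i=2:; next acc becomes 300; next at i=3:; next acc becomes 420; next res becomes 0; next at i=0:; next res becomes 420; next acc becomes 6; next final value -2520; both end at -2520.
Every one of the 28 inputs gives matching results.
verdict: equivalent


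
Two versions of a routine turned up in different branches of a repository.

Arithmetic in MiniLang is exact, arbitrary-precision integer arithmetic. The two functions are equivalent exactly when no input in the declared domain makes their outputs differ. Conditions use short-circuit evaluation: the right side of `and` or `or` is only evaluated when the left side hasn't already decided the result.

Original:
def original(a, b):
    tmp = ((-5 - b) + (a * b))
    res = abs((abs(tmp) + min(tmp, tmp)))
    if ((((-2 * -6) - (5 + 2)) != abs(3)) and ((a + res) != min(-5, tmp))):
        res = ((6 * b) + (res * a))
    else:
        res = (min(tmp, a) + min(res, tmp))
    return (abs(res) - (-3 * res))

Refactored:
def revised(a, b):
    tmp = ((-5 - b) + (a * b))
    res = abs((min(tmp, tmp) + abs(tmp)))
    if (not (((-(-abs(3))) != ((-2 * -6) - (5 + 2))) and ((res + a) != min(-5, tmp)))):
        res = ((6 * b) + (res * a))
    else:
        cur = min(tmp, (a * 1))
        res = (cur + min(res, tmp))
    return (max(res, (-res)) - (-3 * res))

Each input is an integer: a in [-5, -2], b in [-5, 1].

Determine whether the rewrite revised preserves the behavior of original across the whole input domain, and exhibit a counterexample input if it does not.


Run the pair on a=-5, b=-5.
original: tmp becomes 25; next res becomes 50; next ((((-2 * -6) - (5 + 2)) != abs(3)) and ((a + res) != min(-5, tmp))) evaluates to true; next res becomes -280; next final value -560
revised: tmp becomes 25; next res becomes 50; next (not (((-(-abs(3))) != ((-2 * -6) - (5 + 2))) and ((res + a) != min(-5, tmp)))) evaluates to false; next cur becomes -5; next res becomes 20; next final value 80
-560 != 80, so the rewrite changes behavior.
verdict: not equivalent; witness: a=-5, b=-5


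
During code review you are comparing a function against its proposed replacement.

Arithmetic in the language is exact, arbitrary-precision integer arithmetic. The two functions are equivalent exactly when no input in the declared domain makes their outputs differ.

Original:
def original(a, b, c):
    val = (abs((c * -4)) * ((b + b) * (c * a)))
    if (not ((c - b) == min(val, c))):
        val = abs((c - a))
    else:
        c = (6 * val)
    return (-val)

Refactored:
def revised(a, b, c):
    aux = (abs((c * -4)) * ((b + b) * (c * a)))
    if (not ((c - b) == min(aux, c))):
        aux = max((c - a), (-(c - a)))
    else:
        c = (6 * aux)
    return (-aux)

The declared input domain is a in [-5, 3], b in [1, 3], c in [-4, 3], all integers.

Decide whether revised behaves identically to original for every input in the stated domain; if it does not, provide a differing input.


Changes here: arithmetic usage differs; local variable names differ; min/max/abs usage differs; the full 216-point sweep finds no disagreement.
verdict: equivalent


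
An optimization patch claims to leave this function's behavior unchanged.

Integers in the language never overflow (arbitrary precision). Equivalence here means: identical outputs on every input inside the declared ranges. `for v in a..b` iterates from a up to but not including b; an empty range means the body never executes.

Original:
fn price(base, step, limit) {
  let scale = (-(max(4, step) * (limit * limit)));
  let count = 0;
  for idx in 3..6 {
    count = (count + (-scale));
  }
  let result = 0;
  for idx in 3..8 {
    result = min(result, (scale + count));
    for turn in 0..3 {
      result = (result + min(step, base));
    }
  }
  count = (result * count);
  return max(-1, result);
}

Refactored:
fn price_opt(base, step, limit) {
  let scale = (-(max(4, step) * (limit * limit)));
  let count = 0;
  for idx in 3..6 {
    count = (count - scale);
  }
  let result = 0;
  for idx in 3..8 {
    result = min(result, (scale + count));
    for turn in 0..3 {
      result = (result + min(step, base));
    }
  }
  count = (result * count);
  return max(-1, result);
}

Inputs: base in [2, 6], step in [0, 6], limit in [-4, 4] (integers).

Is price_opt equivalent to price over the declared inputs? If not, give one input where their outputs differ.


Comparing the listings, the differences include: arithmetic usage differs.
As a probe, take base=5, step=6, limit=0: price runs scale = 0; count = 0; [idx=3]; count = 0; [idx=4]; count = 0; [idx=5]; count = 0; result = 0; [idx=3]; result = 0; [turn=0]; result = 5; [turn=1]; result = 10; [turn=2]; result = 15; [idx=4]; result = 0; [turn=0]; result = 5; [turn=1]; result = 10; [turn=2]; result = 15; [idx=5]; result = 0; [turn=0]; result = 5; [turn=1]; result = 10; [turn=2]; result = 15; [idx=6]; result = 0; [turn=0]; result = 5; [turn=1]; result = 10; [turn=2]; result = 15; [idx=7]; result = 0; [turn=0]; result = 5; [turn=1]; result = 10; [turn=2]; result = 15; count = 0; return 15; price_opt runs scale = 0; count = 0; [idx=3]; count = 0; [idx=4]; count = 0; [idx=5]; count = 0; result = 0; [idx=3]; result = 0; [turn=0]; result = 5; [turn=1]; result = 10; [turn=2]; result = 15; [idx=4]; result = 0; [turn=0]; result = 5; [turn=1]; result = 10; [turn=2]; result = 15; [idx=5]; result = 0; [turn=0]; result = 5; [turn=1]; result = 10; [turn=2]; result = 15; [idx=6]; result = 0; [turn=0]; result = 5; [turn=1]; result = 10; [turn=2]; result = 15; [idx=7]; result = 0; [turn=0]; result = 5; [turn=1]; result = 10; [turn=2]; result = 15; count = 0; return 15; both end at 15.
Across all 315 domain points the two functions coincide.
verdict: equivalent


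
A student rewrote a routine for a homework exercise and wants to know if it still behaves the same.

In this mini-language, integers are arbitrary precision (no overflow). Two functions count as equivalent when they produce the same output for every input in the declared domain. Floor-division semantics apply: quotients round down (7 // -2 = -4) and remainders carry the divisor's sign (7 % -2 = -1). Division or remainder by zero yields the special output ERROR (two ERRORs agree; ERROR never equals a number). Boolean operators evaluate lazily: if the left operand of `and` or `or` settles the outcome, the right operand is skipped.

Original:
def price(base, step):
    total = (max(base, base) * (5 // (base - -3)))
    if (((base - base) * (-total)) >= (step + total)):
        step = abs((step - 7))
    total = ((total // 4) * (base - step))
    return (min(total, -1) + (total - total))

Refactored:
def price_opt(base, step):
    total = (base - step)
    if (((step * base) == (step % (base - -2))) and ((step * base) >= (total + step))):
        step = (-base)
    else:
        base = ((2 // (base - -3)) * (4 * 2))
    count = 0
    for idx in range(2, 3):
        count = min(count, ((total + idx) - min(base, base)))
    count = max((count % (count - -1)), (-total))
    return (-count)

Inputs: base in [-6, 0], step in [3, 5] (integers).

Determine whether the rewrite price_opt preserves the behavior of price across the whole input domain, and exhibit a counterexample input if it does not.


base=-6, step=3 yields -27 from price but -9 from price_opt.
verdict: not equivalent; witness: base=-6, step=3


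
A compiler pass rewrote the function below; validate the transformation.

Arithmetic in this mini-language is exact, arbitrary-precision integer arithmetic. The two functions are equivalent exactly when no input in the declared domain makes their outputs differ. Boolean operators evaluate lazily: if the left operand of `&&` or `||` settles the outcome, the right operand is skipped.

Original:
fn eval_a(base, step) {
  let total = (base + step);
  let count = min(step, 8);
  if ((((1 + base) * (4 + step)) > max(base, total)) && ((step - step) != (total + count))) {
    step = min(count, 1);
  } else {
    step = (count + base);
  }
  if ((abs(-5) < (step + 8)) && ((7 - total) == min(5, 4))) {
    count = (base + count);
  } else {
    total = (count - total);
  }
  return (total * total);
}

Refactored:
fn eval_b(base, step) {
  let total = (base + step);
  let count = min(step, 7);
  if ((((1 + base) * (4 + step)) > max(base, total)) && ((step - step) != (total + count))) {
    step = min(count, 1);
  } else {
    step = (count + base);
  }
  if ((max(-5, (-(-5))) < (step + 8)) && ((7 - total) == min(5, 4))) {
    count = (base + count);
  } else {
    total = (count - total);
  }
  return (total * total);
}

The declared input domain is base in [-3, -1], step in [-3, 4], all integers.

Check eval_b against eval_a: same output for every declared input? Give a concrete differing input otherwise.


Equivalent. The one real change (`8` became `7`) has no effect anywhere in the declared ranges.
Every one of the 24 inputs gives matching results.
As a probe, take base=-2, step=-2: eval_a runs total = -4; count = -2; ((((1 + base) * (4 + step)) > max(base, total)) && ((step - step) != (total + count))) -> false; step = -4; ((abs(-5) < (step + 8)) && ((7 - total) == min(5, 4))) -> false; total = 2; return 4; eval_b runs total = -4; count = -2; ((((1 + base) * (4 + step)) > max(base, total)) && ((step - step) != (total + count))) -> false; step = -4; ((max(-5, (-(-5))) < (step + 8)) && ((7 - total) == min(5, 4))) -> false; total = 2; return 4; both end at 4.
verdict: equivalent


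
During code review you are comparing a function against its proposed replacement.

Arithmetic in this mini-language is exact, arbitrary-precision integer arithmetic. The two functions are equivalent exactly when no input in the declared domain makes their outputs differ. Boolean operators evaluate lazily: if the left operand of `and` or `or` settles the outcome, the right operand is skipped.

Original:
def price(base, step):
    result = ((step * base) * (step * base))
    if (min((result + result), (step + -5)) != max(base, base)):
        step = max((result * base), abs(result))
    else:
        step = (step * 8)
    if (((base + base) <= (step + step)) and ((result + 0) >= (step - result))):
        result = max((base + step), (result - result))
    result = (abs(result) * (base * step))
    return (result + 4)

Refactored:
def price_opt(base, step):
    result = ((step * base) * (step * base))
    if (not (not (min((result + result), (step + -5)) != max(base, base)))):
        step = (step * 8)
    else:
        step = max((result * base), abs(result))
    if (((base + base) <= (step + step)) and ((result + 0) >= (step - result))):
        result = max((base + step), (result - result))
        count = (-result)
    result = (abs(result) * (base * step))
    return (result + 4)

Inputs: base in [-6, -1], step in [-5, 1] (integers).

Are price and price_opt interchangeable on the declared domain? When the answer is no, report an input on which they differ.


base=-6, step=-5 yields -4827596 from price but 216004 from price_opt.
verdict: not equivalent; witness: base=-6, step=-5


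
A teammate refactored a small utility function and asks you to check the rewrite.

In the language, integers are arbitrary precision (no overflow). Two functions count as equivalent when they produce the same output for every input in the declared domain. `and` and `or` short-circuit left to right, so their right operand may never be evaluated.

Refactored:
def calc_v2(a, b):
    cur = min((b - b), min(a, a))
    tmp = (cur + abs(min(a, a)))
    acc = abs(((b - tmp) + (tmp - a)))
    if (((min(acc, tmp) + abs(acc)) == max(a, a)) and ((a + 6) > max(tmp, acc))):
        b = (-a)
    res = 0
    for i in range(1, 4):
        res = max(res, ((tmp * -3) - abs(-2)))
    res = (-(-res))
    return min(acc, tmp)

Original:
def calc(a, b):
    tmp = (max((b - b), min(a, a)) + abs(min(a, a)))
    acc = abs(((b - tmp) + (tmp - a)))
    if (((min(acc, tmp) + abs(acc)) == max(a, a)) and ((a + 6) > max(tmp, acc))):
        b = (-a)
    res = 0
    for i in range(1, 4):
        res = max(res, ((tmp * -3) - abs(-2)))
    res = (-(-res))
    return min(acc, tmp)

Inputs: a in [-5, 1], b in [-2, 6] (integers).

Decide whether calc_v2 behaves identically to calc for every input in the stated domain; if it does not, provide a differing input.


Run the pair on a=-5, b=-2.
calc: tmp becomes 5; next acc becomes 3; next (((min(acc, tmp) + abs(acc)) == max(a, a)) and ((a + 6) > max(tmp, acc))) evaluates to false; next res becomes 0; next at i=1:; next res becomes 0; next at i=2:; next res becomes 0; next at i=3:; next res becomes 0; next res becomes 0; next final value 3
calc_v2: cur becomes -5; next tmp becomes 0; next acc becomes 3; next (((min(acc, tmp) + abs(acc)) == max(a, a)) and ((a + 6) > max(tmp, acc))) evaluates to false; next res becomes 0; next at i=1:; next res becomes 0; next at i=2:; next res becomes 0; next at i=3:; next res becomes 0; next res becomes 0; next final value 0
3 != 0, so the rewrite changes behavior.
verdict: not equivalent; witness: a=-5, b=-2


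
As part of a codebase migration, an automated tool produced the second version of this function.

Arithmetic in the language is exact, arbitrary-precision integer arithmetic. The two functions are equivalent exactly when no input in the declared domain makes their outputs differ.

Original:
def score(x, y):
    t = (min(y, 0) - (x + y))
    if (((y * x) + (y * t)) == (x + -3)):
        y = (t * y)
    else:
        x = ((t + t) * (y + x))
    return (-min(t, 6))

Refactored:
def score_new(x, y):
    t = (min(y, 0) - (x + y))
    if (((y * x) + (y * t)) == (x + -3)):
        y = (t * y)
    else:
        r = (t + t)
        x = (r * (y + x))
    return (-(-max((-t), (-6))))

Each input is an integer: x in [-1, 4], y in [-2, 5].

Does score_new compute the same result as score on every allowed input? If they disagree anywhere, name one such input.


This is a faithful refactor — statement counts differ; also local variable names differ; also min/max/abs usage differs, but the computed results match everywhere.
Spot check at x=2, y=-2 — score: t := -2 | (((y * x) + (y * t)) == (x + -3)): false | x := 0 | result 2. score_new: t := -2 | (((y * x) + (y * t)) == (x + -3)): false | r := -4 | x := 0 | result 2. Both give 2.
An exhaustive pass over the 48 declared inputs shows identical outputs.
verdict: equivalent


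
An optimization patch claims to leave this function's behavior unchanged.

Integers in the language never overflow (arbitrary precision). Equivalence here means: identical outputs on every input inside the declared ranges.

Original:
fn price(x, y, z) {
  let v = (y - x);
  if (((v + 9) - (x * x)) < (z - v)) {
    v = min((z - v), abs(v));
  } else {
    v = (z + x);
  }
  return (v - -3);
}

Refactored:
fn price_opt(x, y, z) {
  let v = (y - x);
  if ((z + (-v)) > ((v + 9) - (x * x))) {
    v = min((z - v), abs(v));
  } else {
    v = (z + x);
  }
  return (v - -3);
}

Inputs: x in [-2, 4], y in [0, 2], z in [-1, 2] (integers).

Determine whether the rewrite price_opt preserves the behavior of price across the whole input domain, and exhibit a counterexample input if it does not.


The two versions differ — the changes include comparison usage differs, plus arithmetic usage differs.
Spot check at x=2, y=2, z=0 — price: v = 0; (((v + 9) - (x * x)) < (z - v)) -> false; v = 2; return 5. price_opt: v = 0; ((z + (-v)) > ((v + 9) - (x * x))) -> false; v = 2; return 5. Both give 5.
An exhaustive pass over the 84 declared inputs shows identical outputs.
verdict: equivalent


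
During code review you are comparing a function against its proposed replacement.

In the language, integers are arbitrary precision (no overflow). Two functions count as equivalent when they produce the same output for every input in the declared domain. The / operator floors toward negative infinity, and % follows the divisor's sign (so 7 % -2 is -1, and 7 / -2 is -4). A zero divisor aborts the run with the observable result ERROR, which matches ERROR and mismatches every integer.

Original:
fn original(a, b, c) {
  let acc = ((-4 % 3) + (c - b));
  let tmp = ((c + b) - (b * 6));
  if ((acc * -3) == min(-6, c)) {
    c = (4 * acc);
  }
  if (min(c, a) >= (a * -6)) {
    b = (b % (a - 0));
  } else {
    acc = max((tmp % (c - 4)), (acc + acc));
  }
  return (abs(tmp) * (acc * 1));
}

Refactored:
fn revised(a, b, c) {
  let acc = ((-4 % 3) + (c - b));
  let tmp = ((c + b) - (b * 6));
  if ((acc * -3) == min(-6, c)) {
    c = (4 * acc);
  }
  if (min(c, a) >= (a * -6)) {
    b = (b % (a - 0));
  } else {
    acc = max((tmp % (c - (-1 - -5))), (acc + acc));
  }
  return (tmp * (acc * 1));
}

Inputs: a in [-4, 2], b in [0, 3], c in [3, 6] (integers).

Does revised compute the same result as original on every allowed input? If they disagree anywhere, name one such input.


Run the pair on a=-4, b=1, c=3.
original: acc = 4; tmp = -2; ((acc * -3) == min(-6, c)) -> false; (min(c, a) >= (a * -6)) -> false; acc = 8; return 16
revised: acc = 4; tmp = -2; ((acc * -3) == min(-6, c)) -> false; (min(c, a) >= (a * -6)) -> false; acc = 8; return -16
16 vs -16 — the two versions disagree here.
verdict: not equivalent; witness: a=-4, b=1, c=3


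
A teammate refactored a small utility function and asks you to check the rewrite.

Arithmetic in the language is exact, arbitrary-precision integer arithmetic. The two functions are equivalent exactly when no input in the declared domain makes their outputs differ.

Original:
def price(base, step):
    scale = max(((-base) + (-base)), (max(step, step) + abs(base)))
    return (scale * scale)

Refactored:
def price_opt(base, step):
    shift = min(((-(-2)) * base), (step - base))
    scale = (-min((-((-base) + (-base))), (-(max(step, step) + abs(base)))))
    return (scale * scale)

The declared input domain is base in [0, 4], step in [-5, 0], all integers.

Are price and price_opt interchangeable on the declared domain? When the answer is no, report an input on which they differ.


The suspicious-looking change has no observable effect anywhere in the declared ranges.
One worked example (base=3, step=-1) — price: scale becomes 2; next final value 4; price_opt: shift becomes -4; next scale becomes 2; next final value 4; agreement on 4.
Sweeping the whole domain (30 inputs) finds no disagreement.
verdict: equivalent


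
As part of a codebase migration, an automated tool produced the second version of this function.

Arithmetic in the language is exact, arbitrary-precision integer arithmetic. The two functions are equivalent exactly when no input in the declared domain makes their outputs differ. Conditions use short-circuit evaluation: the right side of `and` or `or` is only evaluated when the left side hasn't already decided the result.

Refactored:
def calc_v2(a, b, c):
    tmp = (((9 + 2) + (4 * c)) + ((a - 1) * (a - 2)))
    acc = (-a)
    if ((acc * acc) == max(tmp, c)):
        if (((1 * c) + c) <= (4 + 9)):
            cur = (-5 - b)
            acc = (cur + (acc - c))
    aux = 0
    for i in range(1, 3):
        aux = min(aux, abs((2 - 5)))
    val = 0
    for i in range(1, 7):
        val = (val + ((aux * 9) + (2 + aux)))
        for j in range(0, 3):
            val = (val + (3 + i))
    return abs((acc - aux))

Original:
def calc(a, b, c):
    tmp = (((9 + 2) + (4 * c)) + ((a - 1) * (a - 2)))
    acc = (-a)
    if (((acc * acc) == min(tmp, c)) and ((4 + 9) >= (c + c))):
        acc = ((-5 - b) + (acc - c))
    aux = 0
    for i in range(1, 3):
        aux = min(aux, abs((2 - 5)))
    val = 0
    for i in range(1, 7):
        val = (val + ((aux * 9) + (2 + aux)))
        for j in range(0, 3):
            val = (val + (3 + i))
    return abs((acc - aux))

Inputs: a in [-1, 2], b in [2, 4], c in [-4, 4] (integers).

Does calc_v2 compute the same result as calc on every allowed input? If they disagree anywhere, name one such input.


Take a=-1, b=2, c=-4.
calc: tmp = 1; acc = 1; (((acc * acc) == min(tmp, c)) and ((4 + 9) >= (c + c))) -> false; aux = 0; [i=1]; aux = 0; [i=2]; aux = 0; val = 0; [i=1]; val = 2; [j=0]; val = 6; [j=1]; val = 10; [j=2]; val = 14; [i=2]; val = 16; [j=0]; val = 21; [j=1]; val = 26; [j=2]; val = 31; [i=3]; val = 33; [j=0]; val = 39; [j=1]; val = 45; [j=2]; val = 51; [i=4]; val = 53; [j=0]; val = 60; [j=1]; val = 67; [j=2]; val = 74; [i=5]; val = 76; [j=0]; val = 84; [j=1]; val = 92; [j=2]; val = 100; [i=6]; val = 102; [j=0]; val = 111; [j=1]; val = 120; [j=2]; val = 129; return 1
calc_v2: tmp = 1; acc = 1; ((acc * acc) == max(tmp, c)) -> true; (((1 * c) + c) <= (4 + 9)) -> true; cur = -7; acc = -2; aux = 0; [i=1]; aux = 0; [i=2]; aux = 0; val = 0; [i=1]; val = 2; [j=0]; val = 6; [j=1]; val = 10; [j=2]; val = 14; [i=2]; val = 16; [j=0]; val = 21; [j=1]; val = 26; [j=2]; val = 31; [i=3]; val = 33; [j=0]; val = 39; [j=1]; val = 45; [j=2]; val = 51; [i=4]; val = 53; [j=0]; val = 60; [j=1]; val = 67; [j=2]; val = 74; [i=5]; val = 76; [j=0]; val = 84; [j=1]; val = 92; [j=2]; val = 100; [i=6]; val = 102; [j=0]; val = 111; [j=1]; val = 120; [j=2]; val = 129; return 2
1 against 2: the behavior changed.
verdict: not equivalent; witness: a=-1, b=2, c=-4


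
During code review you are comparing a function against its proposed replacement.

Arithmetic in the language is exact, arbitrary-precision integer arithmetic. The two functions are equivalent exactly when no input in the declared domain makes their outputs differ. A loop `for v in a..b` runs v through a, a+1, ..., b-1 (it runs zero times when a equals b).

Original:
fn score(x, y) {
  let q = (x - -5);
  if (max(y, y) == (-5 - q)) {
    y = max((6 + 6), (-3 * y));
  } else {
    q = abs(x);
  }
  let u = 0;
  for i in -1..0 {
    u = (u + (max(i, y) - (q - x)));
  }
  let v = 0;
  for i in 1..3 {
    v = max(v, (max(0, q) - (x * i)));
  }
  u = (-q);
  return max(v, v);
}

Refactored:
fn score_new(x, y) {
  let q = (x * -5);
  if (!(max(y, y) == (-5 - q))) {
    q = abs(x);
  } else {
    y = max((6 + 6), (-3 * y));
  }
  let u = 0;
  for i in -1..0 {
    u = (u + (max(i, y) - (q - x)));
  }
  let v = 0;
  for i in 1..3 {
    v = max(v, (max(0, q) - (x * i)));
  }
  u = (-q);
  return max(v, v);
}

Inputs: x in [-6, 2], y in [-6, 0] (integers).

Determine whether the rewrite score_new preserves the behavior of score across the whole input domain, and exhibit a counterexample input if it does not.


x=-6, y=-4 yields 12 from score but 18 from score_new.
verdict: not equivalent; witness: x=-6, y=-4


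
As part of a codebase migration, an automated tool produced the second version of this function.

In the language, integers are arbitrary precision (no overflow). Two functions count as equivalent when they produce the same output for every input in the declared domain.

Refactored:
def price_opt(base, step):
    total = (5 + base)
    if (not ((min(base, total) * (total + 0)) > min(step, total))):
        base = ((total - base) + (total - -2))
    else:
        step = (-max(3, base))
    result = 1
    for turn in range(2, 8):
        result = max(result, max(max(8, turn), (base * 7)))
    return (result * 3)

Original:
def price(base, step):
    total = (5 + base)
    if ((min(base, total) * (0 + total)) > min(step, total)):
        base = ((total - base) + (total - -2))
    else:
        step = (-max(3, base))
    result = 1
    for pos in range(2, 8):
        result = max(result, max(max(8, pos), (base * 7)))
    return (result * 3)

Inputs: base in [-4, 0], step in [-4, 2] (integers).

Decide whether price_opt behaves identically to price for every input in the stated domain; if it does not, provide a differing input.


These are not equivalent — on base=-4, step=-4 the outputs split (24 vs 168).
price: total := 1 | ((min(base, total) * (0 + total)) > min(step, total)): false | step := -3 | result := 1 | iter pos=2: | result := 8 | iter pos=3: | result := 8 | iter pos=4: | result := 8 | iter pos=5: | result := 8 | iter pos=6: | result := 8 | iter pos=7: | result := 8 | result 24
price_opt: total := 1 | (not ((min(base, total) * (total + 0)) > min(step, total))): true | base := 8 | result := 1 | iter turn=2: | result := 56 | iter turn=3: | result := 56 | iter turn=4: | result := 56 | iter turn=5: | result := 56 | iter turn=6: | result := 56 | iter turn=7: | result := 56 | result 168
verdict: not equivalent; witness: base=-4, step=-4


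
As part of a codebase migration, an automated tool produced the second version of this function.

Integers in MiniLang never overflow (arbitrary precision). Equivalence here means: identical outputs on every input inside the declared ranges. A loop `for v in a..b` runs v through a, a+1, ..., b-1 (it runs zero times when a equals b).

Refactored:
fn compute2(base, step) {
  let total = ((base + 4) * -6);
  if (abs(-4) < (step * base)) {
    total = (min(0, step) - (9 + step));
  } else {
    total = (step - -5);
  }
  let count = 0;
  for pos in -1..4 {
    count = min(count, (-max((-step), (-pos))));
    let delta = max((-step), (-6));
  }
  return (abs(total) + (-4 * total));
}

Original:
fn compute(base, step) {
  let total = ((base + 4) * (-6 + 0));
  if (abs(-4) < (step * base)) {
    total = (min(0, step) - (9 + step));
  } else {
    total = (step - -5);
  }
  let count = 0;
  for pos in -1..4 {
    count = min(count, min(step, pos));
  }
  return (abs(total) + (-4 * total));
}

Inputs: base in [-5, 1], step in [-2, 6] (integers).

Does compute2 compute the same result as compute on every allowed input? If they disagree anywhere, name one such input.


Differences: local variable names differ; and statement counts differ; and constant usage differs; and arithmetic usage differs; and min/max/abs usage differs — yet all 63 inputs agree.
verdict: equivalent


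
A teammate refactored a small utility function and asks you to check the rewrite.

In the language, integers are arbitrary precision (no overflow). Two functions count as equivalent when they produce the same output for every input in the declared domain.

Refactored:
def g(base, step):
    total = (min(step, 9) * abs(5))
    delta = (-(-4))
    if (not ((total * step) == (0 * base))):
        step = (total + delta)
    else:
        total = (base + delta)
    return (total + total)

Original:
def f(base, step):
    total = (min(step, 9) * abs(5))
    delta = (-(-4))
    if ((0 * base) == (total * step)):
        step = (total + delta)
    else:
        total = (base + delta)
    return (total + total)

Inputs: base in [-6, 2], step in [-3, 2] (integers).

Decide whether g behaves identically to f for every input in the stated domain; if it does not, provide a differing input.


Evaluate both at base=-6, step=-3.
f: total = -15; delta = 4; ((0 * base) == (total * step)) -> false; total = -2; return -4
g: total = -15; delta = 4; (not ((total * step) == (0 * base))) -> true; step = -11; return -30
-4 vs -30 — the two versions disagree here.
verdict: not equivalent; witness: base=-6, step=-3
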